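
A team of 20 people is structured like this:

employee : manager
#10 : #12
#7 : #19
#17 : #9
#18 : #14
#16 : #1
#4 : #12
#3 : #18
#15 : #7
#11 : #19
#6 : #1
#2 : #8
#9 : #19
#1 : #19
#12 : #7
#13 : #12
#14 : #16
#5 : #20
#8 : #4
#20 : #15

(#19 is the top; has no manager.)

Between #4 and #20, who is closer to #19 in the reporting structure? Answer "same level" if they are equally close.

same level

Both #4 and #20 are 3 levels below #19.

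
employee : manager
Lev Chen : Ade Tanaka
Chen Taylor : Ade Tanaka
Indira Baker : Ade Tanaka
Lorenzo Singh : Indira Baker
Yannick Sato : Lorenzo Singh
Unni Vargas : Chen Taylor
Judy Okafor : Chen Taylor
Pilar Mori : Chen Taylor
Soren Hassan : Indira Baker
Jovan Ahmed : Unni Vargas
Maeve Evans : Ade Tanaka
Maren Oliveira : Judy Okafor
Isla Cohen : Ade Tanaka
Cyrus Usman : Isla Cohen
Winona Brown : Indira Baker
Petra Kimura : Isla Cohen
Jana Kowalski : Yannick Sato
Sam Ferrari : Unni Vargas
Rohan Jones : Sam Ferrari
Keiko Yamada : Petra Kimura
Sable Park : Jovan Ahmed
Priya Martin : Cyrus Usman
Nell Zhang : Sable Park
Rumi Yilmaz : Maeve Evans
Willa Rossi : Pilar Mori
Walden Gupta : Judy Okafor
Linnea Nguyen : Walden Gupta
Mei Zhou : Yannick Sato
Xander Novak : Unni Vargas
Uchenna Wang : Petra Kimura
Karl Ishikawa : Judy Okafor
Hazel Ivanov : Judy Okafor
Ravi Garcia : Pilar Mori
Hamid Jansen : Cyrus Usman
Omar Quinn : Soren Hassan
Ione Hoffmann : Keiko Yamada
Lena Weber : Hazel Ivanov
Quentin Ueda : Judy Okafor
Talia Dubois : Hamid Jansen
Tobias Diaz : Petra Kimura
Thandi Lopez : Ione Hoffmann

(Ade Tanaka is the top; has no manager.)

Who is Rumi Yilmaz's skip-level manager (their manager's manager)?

Rumi Yilmaz reports to Maeve Evans, and Maeve Evans reports to Ade Tanaka. So Rumi Yilmaz's skip-level manager is Ade Tanaka.

Ade Tanaka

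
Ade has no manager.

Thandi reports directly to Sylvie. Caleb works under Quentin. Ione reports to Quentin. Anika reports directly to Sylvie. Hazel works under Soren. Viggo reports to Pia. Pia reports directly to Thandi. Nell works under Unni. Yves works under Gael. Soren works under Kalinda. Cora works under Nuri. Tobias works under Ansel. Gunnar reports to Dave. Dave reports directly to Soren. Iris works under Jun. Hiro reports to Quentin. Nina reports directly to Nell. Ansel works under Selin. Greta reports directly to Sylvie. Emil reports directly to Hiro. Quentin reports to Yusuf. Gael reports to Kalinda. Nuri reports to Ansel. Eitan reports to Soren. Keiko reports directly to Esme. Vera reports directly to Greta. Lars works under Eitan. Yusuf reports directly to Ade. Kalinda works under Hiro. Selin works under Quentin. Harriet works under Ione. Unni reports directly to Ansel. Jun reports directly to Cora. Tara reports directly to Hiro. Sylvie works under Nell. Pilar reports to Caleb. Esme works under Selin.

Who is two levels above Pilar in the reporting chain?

Pilar reports to Caleb, and Caleb reports to Quentin. So Pilar's skip-level manager is Quentin.

Quentin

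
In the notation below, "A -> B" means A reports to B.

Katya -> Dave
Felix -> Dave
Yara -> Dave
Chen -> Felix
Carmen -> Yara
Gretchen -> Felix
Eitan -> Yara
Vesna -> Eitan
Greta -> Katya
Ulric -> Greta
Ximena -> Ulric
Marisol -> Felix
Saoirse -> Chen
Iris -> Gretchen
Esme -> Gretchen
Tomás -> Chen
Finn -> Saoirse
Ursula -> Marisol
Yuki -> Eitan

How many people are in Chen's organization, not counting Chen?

Chen directly manages Saoirse, Tomás. Under Saoirse: Finn (1). Tomás has no reports. So Chen's organization is 2 direct reports plus everyone under them: 2 + 1 = 3.

3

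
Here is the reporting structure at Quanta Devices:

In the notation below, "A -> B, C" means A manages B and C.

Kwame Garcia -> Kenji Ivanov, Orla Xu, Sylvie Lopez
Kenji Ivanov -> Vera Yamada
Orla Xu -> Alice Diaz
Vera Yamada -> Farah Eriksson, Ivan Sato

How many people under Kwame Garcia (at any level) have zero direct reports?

4

The people in Kwame Garcia's organization with no one reporting to them are Sylvie Lopez, Alice Diaz, Ivan Sato, Farah Eriksson. That is 4.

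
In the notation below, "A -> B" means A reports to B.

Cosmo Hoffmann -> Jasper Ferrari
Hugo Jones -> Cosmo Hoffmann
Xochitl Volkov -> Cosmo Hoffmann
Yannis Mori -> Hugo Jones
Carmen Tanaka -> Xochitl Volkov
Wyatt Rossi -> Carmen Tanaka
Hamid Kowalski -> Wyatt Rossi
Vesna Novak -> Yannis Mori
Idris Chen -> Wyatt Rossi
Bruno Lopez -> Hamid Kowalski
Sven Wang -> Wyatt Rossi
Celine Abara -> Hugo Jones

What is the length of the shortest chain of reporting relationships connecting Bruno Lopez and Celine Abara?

Bruno Lopez is 5 levels below Cosmo Hoffmann, and Celine Abara is 2 levels below Cosmo Hoffmann (their lowest common manager). The shortest path runs up from Bruno Lopez to Cosmo Hoffmann and back down to Celine Abara: 5 + 2 = 7 links.

7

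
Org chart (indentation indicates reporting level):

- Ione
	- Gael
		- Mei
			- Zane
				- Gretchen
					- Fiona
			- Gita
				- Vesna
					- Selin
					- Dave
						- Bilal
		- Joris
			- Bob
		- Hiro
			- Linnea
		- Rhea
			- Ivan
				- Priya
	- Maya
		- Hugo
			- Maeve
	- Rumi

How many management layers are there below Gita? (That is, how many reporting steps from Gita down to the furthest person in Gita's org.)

3

The longest chain under Gita runs Gita → Vesna → Dave → Bilal, which is 3 levels below Gita.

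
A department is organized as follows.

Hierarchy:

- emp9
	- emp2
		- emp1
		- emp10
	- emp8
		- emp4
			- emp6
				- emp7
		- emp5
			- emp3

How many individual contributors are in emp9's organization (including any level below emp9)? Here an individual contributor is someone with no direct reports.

The people in emp9's organization with no one reporting to them are emp3, emp7, emp10, emp1. That is 4.

4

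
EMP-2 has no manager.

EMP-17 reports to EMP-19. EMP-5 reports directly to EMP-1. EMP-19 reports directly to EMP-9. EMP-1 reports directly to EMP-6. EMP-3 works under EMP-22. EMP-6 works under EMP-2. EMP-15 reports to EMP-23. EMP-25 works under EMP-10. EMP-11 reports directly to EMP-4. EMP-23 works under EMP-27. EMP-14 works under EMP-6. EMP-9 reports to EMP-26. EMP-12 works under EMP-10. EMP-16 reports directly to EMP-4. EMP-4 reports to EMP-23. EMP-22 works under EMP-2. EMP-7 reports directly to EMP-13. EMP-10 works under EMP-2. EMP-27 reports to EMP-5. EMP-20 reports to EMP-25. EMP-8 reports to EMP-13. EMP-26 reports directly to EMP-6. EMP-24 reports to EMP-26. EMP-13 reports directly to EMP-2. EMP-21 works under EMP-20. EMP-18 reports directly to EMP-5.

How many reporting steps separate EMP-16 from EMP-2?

Chain from EMP-16 up to EMP-2: EMP-16 → EMP-4 → EMP-23 → EMP-27 → EMP-5 → EMP-1 → EMP-6 → EMP-2. That is 7 steps up, so EMP-16 is 7 levels below EMP-2.

7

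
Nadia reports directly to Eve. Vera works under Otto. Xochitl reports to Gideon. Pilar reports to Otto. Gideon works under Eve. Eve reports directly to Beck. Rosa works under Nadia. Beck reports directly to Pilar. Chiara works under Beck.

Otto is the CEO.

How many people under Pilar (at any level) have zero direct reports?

3

The people in Pilar's organization with no one reporting to them are Chiara, Xochitl, Rosa. That is 3.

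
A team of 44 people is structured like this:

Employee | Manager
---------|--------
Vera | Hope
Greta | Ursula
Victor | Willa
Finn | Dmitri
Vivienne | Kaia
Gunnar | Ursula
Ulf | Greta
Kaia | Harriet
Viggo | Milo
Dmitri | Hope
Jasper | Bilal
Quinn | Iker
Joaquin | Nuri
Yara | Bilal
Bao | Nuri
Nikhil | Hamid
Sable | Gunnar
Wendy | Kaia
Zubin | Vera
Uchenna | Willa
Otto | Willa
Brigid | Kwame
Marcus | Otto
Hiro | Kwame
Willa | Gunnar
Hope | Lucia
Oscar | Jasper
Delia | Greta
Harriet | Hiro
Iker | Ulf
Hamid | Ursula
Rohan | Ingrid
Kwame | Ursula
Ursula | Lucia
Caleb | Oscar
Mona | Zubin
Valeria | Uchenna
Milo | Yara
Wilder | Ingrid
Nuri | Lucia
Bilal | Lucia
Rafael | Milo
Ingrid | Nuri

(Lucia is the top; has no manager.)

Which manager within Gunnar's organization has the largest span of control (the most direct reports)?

Direct-report counts within Gunnar's organization: Gunnar has 2; Willa has 3; Uchenna has 1; Otto has 1. The largest is 3, held by Willa.

Willa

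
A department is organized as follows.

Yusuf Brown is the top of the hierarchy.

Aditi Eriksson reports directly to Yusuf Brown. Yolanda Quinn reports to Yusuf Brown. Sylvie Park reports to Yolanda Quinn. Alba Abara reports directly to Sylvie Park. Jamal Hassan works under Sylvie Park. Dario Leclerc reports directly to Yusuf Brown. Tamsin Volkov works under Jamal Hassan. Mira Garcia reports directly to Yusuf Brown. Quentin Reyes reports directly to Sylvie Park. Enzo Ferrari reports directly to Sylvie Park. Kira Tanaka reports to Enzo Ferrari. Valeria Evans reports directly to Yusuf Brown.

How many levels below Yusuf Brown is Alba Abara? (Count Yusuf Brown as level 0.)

3

Chain from Alba Abara up to Yusuf Brown: Alba Abara → Sylvie Park → Yolanda Quinn → Yusuf Brown. That is 3 steps up, so Alba Abara is 3 levels below Yusuf Brown.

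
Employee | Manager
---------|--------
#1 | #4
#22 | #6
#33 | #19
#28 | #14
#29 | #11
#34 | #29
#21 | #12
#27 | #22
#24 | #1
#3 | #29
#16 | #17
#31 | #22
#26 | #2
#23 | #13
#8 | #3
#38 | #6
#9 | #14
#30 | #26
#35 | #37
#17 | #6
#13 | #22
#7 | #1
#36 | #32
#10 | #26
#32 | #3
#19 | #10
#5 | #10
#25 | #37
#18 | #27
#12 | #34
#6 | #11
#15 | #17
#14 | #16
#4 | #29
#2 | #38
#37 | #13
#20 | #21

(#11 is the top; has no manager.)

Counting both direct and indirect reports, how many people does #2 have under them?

6

#2 directly manages #26. Under #26: #30, #10, #5, #19, #33 (5). That's 6 in total.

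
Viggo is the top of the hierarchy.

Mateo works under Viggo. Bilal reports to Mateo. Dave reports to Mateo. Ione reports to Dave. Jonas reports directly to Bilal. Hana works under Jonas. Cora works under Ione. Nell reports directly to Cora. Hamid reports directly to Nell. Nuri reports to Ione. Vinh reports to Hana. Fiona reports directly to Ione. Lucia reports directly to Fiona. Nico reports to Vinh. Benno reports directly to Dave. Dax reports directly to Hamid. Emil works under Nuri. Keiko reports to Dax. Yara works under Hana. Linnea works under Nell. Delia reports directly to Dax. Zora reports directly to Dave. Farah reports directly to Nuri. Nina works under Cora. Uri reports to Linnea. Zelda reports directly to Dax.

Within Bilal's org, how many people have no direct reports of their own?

2

The people in Bilal's organization with no one reporting to them are Yara, Nico. That is 2.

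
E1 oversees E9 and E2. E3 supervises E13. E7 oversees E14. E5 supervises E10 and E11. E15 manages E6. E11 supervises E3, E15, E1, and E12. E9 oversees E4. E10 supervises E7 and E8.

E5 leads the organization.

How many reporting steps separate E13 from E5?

Chain from E13 up to E5: E13 → E3 → E11 → E5. That is 3 steps up, so E13 is 3 levels below E5.

3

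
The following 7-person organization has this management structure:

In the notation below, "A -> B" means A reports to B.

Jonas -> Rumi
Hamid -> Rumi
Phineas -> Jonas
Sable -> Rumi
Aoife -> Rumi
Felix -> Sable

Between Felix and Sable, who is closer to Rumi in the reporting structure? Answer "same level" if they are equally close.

Felix is 2 levels below Rumi; Sable is 1. Sable is higher.

Sable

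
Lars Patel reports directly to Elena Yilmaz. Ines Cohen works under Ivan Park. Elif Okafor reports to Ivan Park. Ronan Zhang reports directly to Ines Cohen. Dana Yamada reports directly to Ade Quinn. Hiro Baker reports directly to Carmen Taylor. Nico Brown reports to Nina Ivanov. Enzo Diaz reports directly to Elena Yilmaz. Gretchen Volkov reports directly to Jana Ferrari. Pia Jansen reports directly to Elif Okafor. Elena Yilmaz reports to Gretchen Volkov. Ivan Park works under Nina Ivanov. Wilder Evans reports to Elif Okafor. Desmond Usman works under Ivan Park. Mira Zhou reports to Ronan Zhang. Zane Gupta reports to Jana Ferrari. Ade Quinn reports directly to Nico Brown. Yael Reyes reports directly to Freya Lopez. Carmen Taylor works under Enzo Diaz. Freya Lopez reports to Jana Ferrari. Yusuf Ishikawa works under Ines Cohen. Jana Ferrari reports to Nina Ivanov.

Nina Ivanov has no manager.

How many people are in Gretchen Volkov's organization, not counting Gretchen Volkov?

5

Gretchen Volkov directly manages Elena Yilmaz. Under Elena Yilmaz: Lars Patel, Enzo Diaz, Carmen Taylor, Hiro Baker (4). That's 5 in total.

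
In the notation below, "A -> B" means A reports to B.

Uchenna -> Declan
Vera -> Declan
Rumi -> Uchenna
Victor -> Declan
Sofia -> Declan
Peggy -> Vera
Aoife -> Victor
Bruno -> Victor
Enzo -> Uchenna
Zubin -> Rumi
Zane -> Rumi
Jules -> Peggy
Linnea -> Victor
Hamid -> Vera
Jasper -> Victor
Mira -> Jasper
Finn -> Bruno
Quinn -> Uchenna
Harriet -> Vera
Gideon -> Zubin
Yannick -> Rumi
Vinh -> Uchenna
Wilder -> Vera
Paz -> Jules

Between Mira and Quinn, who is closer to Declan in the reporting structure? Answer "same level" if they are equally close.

Mira is 3 levels below Declan; Quinn is 2. Quinn is higher.

Quinn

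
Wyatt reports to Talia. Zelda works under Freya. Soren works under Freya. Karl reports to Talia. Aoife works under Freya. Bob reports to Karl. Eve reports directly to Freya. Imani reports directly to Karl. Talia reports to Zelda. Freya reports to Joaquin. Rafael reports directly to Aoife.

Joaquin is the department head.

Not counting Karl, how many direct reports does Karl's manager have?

Karl reports to Talia. Talia's other direct reports are Wyatt — 1 peer.

1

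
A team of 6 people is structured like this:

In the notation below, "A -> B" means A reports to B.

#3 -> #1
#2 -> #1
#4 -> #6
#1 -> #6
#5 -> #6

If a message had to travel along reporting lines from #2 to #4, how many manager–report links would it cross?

#2 is 2 levels below #6, and #4 is 1 level below #6 (their lowest common manager). The shortest path runs up from #2 to #6 and back down to #4: 2 + 1 = 3 links.

3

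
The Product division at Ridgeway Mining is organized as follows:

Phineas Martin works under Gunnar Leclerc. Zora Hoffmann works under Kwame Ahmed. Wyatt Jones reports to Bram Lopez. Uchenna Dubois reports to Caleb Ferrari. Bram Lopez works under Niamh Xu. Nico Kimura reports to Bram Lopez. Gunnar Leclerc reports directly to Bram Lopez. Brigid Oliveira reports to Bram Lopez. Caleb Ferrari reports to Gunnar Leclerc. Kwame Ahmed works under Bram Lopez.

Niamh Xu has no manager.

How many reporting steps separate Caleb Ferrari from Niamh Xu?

Chain from Caleb Ferrari up to Niamh Xu: Caleb Ferrari → Gunnar Leclerc → Bram Lopez → Niamh Xu. That is 3 steps up, so Caleb Ferrari is 3 levels below Niamh Xu.

3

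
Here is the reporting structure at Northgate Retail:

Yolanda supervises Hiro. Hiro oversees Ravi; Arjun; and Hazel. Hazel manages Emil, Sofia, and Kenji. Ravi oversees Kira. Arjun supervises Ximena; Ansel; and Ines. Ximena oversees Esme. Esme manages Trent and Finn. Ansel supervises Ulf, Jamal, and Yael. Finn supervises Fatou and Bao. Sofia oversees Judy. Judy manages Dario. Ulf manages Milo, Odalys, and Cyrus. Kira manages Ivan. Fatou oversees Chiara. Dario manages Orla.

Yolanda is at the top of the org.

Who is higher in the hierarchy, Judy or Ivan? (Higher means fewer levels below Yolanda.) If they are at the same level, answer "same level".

Both Judy and Ivan are 4 levels below Yolanda.

same level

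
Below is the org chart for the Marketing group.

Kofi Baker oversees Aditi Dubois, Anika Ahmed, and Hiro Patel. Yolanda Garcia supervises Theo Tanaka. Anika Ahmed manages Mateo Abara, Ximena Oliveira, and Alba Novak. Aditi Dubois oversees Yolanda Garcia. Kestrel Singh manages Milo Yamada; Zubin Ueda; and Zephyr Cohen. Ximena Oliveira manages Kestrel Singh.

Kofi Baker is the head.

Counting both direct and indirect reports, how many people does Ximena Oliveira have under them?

4

Ximena Oliveira directly manages Kestrel Singh. Under Kestrel Singh: Zephyr Cohen, Zubin Ueda, Milo Yamada (3). That's 4 in total.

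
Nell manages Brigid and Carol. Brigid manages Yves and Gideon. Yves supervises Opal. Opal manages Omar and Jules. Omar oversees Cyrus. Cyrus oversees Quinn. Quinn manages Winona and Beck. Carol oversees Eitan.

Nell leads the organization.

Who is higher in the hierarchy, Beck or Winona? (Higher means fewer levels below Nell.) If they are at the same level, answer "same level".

same level

Both Beck and Winona are 7 levels below Nell.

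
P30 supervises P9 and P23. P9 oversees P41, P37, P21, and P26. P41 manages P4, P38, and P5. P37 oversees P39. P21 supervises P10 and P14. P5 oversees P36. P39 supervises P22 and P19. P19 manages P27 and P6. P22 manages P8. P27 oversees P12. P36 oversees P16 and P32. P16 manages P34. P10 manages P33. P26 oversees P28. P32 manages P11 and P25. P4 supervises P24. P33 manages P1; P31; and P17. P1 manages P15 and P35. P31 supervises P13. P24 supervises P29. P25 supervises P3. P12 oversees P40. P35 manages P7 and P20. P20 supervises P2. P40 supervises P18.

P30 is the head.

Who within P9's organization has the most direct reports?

Direct-report counts within P9's organization: P9 has 4; P26 has 1; P21 has 2; P10 has 1; P33 has 3; P31 has 1; P1 has 2; P35 has 2; P20 has 1; P37 has 1; P39 has 2; P22 has 1; P19 has 2; P27 has 1; P12 has 1; P40 has 1; P41 has 3; P4 has 1; P24 has 1; P5 has 1; P36 has 2; P32 has 2; P25 has 1; P16 has 1. The largest is 4, held by P9.

P9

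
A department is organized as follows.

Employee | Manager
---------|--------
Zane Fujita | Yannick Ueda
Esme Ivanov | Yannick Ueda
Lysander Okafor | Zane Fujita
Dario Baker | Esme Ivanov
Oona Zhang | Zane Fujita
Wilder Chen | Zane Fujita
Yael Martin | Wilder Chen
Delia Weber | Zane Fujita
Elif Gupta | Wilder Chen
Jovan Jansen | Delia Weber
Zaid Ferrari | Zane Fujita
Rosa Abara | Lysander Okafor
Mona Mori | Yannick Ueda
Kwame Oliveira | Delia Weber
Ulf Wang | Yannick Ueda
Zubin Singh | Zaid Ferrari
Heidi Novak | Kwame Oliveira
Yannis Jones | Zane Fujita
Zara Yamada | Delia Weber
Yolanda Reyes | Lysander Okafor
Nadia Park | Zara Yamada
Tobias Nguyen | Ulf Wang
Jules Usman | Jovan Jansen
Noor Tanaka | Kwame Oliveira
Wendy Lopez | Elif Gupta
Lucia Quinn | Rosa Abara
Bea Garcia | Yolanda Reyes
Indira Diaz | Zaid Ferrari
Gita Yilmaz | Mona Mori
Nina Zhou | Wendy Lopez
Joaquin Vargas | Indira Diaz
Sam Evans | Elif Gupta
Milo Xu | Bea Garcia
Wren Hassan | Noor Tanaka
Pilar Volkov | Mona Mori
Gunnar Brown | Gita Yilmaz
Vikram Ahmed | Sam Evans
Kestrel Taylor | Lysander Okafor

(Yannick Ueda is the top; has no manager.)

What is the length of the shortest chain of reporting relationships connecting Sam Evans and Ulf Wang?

Sam Evans is 4 levels below Yannick Ueda, and Ulf Wang is 1 level below Yannick Ueda (their lowest common manager). The shortest path runs up from Sam Evans to Yannick Ueda and back down to Ulf Wang: 4 + 1 = 5 links.

5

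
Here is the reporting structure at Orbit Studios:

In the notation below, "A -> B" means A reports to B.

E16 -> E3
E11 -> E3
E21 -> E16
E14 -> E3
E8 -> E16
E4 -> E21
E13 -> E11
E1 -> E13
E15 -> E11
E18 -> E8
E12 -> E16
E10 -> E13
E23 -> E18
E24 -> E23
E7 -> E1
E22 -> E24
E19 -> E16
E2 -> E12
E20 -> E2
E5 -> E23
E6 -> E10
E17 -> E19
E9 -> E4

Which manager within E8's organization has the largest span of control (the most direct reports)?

Direct-report counts within E8's organization: E8 has 1; E18 has 1; E23 has 2; E24 has 1. The largest is 2, held by E23.

E23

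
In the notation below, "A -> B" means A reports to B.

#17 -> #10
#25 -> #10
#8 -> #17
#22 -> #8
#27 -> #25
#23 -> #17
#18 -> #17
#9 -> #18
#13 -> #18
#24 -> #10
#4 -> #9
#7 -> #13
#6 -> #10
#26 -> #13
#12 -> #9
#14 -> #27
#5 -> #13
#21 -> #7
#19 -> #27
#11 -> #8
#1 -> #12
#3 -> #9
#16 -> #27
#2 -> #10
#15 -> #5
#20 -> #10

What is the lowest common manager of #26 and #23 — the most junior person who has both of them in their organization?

#26's chain of managers is #13, #18, #17, #10. #23's chain of managers is #17, #10. The first manager that appears in both chains is #17.

#17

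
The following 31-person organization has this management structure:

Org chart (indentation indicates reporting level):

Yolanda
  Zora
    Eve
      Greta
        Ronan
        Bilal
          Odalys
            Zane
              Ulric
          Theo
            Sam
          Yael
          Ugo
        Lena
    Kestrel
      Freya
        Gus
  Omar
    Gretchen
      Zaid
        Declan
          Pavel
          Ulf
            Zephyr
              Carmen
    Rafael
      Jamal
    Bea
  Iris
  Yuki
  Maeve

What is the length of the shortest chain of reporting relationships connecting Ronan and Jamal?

7

Ronan is 4 levels below Yolanda, and Jamal is 3 levels below Yolanda (their lowest common manager). The shortest path runs up from Ronan to Yolanda and back down to Jamal: 4 + 3 = 7 links.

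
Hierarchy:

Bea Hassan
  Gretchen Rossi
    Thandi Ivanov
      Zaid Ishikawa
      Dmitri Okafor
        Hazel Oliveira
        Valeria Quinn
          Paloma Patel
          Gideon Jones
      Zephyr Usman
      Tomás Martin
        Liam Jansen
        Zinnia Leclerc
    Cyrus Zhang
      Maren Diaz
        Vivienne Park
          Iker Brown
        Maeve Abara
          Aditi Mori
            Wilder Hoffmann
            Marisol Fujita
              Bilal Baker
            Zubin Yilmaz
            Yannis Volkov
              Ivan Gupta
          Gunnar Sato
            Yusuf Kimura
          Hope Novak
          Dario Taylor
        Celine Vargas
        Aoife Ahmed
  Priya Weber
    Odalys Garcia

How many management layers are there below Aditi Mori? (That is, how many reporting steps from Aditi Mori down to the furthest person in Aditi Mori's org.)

2

The longest chain under Aditi Mori runs Aditi Mori → Yannis Volkov → Ivan Gupta, which is 2 levels below Aditi Mori.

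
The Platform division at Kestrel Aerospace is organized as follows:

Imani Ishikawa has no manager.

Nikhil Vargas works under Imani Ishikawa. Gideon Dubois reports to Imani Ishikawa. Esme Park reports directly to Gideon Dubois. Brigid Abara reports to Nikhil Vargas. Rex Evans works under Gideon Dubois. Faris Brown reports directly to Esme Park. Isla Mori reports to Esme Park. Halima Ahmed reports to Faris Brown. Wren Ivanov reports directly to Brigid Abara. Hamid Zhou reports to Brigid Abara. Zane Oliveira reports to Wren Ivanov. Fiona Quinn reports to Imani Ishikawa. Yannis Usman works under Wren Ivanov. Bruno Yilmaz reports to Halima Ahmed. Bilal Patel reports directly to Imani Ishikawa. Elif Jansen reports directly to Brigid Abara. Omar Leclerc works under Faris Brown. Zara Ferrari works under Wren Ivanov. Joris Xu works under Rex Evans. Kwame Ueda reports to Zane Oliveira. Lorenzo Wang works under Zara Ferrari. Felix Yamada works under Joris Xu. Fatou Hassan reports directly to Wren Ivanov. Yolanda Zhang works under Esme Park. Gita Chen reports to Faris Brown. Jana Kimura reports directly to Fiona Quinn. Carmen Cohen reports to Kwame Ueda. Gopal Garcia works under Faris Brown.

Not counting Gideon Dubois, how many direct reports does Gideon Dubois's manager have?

3

Gideon Dubois reports to Imani Ishikawa. Imani Ishikawa's other direct reports are Nikhil Vargas, Fiona Quinn, Bilal Patel — 3 peers.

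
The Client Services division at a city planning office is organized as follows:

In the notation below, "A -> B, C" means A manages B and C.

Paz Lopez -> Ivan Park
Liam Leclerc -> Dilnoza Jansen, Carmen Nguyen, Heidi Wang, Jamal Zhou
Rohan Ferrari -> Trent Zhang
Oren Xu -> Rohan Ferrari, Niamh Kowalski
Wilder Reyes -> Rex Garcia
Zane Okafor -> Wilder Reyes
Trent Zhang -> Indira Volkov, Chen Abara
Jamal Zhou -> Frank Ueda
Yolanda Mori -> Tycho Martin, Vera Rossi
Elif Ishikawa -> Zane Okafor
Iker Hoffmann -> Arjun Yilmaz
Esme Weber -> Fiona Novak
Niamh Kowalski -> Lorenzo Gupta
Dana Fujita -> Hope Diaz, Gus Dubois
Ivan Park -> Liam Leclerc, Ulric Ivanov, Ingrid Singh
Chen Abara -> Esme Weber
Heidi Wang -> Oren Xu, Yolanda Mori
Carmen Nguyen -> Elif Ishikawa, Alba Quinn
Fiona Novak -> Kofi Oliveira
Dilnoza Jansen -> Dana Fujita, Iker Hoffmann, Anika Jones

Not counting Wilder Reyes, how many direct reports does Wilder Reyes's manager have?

Wilder Reyes reports to Zane Okafor, and Zane Okafor has no other direct reports. Wilder Reyes has 0 peers.

0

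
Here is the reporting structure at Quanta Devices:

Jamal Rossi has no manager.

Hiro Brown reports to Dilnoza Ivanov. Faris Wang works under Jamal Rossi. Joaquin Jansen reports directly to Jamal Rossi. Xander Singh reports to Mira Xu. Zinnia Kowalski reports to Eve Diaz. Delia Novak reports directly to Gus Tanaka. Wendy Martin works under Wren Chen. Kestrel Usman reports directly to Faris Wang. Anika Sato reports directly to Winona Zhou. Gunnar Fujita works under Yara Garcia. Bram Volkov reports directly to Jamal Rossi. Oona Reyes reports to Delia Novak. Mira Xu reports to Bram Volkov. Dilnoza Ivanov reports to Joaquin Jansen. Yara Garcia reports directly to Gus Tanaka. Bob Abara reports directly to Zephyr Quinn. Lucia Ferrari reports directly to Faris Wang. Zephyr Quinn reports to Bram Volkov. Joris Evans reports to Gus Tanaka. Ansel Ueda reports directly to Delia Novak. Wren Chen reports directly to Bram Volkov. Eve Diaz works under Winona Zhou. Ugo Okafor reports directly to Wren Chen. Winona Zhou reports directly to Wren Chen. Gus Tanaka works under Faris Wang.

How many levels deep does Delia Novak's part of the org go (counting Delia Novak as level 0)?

1

The longest chain under Delia Novak runs Delia Novak → Oona Reyes, which is 1 level below Delia Novak.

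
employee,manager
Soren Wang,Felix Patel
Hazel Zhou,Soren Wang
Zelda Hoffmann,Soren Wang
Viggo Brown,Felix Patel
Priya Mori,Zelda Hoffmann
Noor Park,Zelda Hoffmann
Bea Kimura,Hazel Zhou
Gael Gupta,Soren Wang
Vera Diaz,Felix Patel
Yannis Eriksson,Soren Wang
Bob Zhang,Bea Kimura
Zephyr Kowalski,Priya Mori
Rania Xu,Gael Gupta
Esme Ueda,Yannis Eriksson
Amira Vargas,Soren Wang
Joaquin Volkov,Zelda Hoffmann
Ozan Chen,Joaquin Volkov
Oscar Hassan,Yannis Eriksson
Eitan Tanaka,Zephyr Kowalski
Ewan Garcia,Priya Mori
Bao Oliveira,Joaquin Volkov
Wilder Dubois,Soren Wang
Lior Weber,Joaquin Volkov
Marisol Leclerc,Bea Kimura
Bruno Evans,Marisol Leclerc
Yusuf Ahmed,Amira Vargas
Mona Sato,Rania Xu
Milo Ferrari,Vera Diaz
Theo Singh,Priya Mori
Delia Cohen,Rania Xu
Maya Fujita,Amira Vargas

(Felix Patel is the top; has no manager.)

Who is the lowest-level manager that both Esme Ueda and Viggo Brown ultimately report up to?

Felix Patel

Esme Ueda's chain of managers is Yannis Eriksson, Soren Wang, Felix Patel. Viggo Brown's chain of managers is Felix Patel. The first manager that appears in both chains is Felix Patel.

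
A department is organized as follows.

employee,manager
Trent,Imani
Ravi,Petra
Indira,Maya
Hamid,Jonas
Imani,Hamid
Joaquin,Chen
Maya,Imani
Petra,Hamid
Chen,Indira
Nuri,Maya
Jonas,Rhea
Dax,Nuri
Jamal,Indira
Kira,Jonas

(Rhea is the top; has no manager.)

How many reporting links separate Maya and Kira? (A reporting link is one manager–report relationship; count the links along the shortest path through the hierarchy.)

Maya is 3 levels below Jonas, and Kira is 1 level below Jonas (their lowest common manager). The shortest path runs up from Maya to Jonas and back down to Kira: 3 + 1 = 4 links.

4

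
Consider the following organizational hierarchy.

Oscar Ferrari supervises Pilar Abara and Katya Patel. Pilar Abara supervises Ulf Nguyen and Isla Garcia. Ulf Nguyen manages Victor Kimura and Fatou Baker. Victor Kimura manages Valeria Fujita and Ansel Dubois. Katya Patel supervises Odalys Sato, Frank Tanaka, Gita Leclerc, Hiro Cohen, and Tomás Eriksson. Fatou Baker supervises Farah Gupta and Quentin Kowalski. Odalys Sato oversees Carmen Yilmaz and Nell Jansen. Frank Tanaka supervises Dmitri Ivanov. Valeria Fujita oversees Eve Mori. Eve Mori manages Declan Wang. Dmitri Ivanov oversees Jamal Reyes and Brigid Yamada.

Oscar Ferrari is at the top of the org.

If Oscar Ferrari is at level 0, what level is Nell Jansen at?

Chain from Nell Jansen up to Oscar Ferrari: Nell Jansen → Odalys Sato → Katya Patel → Oscar Ferrari. That is 3 steps up, so Nell Jansen is 3 levels below Oscar Ferrari.

3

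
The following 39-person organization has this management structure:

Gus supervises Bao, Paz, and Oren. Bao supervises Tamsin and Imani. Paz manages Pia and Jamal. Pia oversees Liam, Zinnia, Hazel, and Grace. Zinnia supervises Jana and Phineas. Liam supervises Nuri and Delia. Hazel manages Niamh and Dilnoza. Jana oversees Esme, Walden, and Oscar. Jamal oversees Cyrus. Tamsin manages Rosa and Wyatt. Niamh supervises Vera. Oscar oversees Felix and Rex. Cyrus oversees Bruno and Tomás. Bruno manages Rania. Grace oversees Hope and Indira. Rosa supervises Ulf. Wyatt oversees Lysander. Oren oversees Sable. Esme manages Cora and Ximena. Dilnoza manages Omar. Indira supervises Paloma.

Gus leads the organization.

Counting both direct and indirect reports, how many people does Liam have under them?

Liam directly manages Delia, Nuri. Delia has no reports. Nuri has no reports. So Liam's organization is 2 direct reports plus everyone under them: 1 + 1 = 2.

2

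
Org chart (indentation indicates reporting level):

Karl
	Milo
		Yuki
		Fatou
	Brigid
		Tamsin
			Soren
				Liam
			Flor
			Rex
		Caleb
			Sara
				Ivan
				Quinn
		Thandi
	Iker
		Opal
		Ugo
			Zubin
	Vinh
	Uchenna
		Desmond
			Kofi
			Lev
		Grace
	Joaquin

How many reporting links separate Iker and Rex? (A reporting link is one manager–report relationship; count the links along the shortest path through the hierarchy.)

4

Iker is 1 level below Karl, and Rex is 3 levels below Karl (their lowest common manager). The shortest path runs up from Iker to Karl and back down to Rex: 1 + 3 = 4 links.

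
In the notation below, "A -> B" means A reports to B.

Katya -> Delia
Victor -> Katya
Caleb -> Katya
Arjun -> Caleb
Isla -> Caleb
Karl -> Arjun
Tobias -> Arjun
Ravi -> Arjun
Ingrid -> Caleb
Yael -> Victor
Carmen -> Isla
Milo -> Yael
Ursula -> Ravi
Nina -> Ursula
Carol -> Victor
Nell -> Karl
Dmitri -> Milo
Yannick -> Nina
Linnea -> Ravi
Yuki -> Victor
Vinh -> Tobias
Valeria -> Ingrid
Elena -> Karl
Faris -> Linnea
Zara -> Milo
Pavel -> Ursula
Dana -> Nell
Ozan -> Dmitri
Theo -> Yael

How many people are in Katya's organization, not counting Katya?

Katya directly manages Victor, Caleb. Under Victor: Yuki, Carol, Yael, Theo, Milo, Zara, Dmitri, Ozan (8). Under Caleb: Ingrid, Valeria, Isla, Carmen, Arjun, Ravi, Linnea, Faris, Ursula, Pavel, Nina, Yannick, Tobias, Vinh, Karl, Elena, Nell, Dana (18). So Katya's organization is 2 direct reports plus everyone under them: 9 + 19 = 28.

28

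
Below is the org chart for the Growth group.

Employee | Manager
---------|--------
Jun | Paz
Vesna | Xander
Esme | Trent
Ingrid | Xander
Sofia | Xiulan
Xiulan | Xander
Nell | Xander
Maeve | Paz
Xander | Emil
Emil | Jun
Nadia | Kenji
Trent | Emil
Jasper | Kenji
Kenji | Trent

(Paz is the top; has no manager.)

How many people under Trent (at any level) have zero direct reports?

The people in Trent's organization with no one reporting to them are Esme, Nadia, Jasper. That is 3.

3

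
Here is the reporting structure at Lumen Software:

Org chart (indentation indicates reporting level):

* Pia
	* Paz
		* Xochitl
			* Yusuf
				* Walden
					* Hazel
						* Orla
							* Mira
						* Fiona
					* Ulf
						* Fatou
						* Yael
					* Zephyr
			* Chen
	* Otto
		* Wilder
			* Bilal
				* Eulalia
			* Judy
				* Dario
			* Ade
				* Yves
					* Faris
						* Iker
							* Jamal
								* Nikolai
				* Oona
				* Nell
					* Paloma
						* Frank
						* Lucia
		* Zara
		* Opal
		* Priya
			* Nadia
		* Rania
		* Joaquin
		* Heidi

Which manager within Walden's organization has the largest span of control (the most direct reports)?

Direct-report counts within Walden's organization: Walden has 3; Ulf has 2; Hazel has 2; Orla has 1. The largest is 3, held by Walden.

Walden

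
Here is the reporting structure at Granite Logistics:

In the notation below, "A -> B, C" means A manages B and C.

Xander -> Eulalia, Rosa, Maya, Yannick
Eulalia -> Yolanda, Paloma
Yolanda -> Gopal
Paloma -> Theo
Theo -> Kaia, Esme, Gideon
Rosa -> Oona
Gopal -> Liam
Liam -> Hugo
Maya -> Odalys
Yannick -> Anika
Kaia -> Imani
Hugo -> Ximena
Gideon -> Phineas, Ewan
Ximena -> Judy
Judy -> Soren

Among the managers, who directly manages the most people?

Direct-report counts: Xander has 4; Yannick has 1; Maya has 1; Rosa has 1; Eulalia has 2; Paloma has 1; Theo has 3; Gideon has 2; Kaia has 1; Yolanda has 1; Gopal has 1; Liam has 1; Hugo has 1; Ximena has 1; Judy has 1. The largest is 4, held by Xander.

Xander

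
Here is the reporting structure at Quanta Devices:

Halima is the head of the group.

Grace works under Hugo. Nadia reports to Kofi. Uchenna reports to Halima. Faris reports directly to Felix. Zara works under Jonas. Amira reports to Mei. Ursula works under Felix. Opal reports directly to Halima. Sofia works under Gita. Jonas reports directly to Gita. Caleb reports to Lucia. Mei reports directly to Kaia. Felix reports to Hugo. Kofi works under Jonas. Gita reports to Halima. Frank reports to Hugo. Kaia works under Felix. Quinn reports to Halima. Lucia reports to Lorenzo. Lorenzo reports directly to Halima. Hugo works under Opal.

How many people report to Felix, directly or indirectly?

Felix directly manages Kaia, Faris, Ursula. Under Kaia: Mei, Amira (2). Faris has no reports. Ursula has no reports. So Felix's organization is 3 direct reports plus everyone under them: 3 + 1 + 1 = 5.

5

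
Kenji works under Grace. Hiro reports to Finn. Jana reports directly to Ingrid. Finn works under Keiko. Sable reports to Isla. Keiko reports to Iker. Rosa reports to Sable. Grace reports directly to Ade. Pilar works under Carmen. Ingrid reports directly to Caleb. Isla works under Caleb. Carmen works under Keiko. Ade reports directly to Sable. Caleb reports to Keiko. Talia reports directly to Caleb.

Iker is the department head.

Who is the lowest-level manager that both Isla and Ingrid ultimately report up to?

Isla's chain of managers is Caleb, Keiko, Iker. Ingrid's chain of managers is Caleb, Keiko, Iker. The first manager that appears in both chains is Caleb.

Caleb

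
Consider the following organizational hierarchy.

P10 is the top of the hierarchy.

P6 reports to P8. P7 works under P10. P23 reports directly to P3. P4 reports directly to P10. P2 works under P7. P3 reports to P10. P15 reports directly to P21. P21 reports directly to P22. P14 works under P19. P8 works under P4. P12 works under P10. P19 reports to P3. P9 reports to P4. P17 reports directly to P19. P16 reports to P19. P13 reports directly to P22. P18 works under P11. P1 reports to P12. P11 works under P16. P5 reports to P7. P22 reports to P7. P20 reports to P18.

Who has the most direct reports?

P10

Direct-report counts: P10 has 4; P4 has 2; P8 has 1; P3 has 2; P19 has 3; P16 has 1; P11 has 1; P18 has 1; P12 has 1; P7 has 3; P22 has 2; P21 has 1. The largest is 4, held by P10.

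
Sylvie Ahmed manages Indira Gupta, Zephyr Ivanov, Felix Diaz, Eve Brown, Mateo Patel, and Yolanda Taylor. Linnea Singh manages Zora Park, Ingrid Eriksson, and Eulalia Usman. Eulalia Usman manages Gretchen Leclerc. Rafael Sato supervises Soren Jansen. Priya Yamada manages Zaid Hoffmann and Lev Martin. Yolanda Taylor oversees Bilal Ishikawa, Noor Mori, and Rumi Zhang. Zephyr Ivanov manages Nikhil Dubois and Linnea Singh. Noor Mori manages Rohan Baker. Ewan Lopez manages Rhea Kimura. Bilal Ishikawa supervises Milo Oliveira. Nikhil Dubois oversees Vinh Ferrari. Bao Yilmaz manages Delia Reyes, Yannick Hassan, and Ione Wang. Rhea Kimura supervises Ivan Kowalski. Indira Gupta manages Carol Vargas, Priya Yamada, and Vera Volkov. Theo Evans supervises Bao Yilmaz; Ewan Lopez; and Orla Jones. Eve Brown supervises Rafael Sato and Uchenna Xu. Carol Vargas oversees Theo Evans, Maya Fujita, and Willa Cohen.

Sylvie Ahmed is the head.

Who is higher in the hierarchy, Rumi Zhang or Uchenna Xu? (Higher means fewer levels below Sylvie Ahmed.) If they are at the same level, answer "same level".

same level

Both Rumi Zhang and Uchenna Xu are 2 levels below Sylvie Ahmed.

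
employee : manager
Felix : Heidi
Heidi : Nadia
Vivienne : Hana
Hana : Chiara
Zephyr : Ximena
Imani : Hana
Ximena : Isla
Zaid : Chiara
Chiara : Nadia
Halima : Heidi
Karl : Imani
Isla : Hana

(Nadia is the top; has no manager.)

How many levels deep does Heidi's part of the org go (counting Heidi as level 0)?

The longest chain under Heidi runs Heidi → Halima, which is 1 level below Heidi.

1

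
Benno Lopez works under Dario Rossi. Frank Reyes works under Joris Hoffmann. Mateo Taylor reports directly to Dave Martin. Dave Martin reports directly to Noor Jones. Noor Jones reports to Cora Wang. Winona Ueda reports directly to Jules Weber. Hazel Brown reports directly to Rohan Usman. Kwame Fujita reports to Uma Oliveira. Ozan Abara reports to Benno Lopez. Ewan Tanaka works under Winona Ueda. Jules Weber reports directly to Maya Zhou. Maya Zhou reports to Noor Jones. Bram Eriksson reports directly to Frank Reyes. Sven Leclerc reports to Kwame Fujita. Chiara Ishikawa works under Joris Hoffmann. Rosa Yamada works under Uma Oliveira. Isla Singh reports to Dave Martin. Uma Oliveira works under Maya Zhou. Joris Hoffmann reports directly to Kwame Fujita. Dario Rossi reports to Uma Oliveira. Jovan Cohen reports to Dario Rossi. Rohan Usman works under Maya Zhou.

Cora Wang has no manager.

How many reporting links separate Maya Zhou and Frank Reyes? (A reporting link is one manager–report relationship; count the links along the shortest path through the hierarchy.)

4

Frank Reyes is in Maya Zhou's organization: the chain from Frank Reyes up to Maya Zhou is Frank Reyes → Joris Hoffmann → Kwame Fujita → Uma Oliveira → Maya Zhou, which is 4 links.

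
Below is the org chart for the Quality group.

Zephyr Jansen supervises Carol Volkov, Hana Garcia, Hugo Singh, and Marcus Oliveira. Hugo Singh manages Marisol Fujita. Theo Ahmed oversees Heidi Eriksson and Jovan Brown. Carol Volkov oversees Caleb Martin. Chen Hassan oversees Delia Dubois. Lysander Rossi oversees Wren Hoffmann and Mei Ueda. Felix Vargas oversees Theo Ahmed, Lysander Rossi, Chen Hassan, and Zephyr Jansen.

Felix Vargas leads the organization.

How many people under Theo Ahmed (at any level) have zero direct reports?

2

The people in Theo Ahmed's organization with no one reporting to them are Jovan Brown, Heidi Eriksson. That is 2.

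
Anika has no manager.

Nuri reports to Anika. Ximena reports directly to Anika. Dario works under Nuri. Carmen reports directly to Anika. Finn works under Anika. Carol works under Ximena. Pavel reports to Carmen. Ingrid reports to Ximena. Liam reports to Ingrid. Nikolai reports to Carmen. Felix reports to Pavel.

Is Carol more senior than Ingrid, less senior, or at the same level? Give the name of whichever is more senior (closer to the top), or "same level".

same level

Both Carol and Ingrid are 2 levels below Anika.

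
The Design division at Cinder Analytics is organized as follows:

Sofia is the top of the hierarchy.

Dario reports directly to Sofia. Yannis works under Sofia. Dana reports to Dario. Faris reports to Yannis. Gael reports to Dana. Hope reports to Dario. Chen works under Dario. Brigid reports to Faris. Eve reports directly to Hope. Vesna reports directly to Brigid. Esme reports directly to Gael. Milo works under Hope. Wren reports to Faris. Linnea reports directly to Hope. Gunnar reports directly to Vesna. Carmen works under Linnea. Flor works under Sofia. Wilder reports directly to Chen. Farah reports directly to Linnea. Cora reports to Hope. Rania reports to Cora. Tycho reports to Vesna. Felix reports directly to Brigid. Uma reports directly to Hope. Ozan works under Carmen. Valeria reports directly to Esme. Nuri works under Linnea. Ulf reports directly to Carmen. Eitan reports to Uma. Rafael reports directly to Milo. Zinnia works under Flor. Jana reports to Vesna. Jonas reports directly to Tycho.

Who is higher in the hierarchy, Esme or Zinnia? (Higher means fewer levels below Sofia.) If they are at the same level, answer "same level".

Esme is 4 levels below Sofia; Zinnia is 2. Zinnia is higher.

Zinnia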